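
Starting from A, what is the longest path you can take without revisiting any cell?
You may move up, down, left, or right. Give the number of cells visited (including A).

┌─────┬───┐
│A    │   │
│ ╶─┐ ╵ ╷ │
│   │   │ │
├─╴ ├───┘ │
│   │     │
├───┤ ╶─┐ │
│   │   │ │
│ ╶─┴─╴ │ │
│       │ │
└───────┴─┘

Finding longest simple path using DFS:
Start: (0, 0)
Longest path visits 19 cells
Path: A → right → right → down → right → up → right → down → down → left → left → down → right → down → left → left → left → up → right

Solution:

┌─────┬───┐
│A → ↓│↱ ↓│
│ ╶─┐ ╵ ╷ │
│   │↳ ↑│↓│
├─╴ ├───┘ │
│   │↓ ← ↲│
├───┤ ╶─┐ │
│↱ B│↳ ↓│ │
│ ╶─┴─╴ │ │
│↑ ← ← ↲│ │
└───────┴─┘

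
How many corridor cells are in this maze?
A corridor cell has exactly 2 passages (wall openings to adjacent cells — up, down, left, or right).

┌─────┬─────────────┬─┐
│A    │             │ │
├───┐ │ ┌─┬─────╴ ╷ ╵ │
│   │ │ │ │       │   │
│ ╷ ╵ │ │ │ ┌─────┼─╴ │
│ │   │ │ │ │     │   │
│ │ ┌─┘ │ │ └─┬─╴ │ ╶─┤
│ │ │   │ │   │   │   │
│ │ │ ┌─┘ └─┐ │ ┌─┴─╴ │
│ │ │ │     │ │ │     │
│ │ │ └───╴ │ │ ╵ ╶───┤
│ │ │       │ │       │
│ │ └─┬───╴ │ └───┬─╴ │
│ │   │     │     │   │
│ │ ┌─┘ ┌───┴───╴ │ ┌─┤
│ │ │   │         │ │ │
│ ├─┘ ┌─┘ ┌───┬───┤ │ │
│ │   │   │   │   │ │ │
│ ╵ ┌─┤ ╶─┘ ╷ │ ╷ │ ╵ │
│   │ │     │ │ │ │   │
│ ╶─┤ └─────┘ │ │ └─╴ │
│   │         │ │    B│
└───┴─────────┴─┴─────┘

Counting cells with exactly 2 passages:
Total corridor cells: 101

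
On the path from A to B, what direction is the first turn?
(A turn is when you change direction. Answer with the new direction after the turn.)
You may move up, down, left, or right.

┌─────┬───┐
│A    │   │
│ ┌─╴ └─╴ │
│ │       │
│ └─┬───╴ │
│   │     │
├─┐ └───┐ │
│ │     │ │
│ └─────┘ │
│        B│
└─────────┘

Directions: right, right, down, right, right, down, down, down
First turn direction: down

Solution:

┌─────┬───┐
│A → ↓│   │
│ ┌─╴ └─╴ │
│ │  ↳ → ↓│
│ └─┬───╴ │
│   │    ↓│
├─┐ └───┐ │
│ │     │↓│
│ └─────┘ │
│        B│
└─────────┘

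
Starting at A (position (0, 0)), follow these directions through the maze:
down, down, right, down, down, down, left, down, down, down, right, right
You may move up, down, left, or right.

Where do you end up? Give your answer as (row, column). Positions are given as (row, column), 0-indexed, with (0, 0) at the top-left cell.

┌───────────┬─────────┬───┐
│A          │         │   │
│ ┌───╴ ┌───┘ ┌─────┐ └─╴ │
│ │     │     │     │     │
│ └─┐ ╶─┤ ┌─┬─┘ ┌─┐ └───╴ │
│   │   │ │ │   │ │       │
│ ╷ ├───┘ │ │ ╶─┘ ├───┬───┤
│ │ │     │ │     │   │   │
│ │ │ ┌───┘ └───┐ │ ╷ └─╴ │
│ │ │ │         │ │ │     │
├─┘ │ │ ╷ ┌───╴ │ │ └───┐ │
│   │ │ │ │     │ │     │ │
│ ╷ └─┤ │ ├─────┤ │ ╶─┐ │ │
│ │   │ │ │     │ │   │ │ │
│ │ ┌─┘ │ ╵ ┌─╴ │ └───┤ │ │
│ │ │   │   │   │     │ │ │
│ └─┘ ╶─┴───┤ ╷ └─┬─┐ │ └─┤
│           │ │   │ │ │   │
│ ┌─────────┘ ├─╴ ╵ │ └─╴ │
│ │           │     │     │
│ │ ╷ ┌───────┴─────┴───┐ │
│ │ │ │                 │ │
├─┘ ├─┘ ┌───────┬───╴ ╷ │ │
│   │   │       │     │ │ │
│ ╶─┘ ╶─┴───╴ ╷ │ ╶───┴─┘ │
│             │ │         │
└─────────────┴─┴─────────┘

Following directions step by step:
Start: (0, 0)
  down: (0, 0) → (1, 0)
  down: (1, 0) → (2, 0)
  right: (2, 0) → (2, 1)
  down: (2, 1) → (3, 1)
  down: (3, 1) → (4, 1)
  down: (4, 1) → (5, 1)
  left: (5, 1) → (5, 0)
  down: (5, 0) → (6, 0)
  down: (6, 0) → (7, 0)
  down: (7, 0) → (8, 0)
  right: (8, 0) → (8, 1)
  right: (8, 1) → (8, 2)
Final position: (8, 2)

Path taken:

┌───────────┬─────────┬───┐
│A          │         │   │
│ ┌───╴ ┌───┘ ┌─────┐ └─╴ │
│↓│     │     │     │     │
│ └─┐ ╶─┤ ┌─┬─┘ ┌─┐ └───╴ │
│↳ ↓│   │ │ │   │ │       │
│ ╷ ├───┘ │ │ ╶─┘ ├───┬───┤
│ │↓│     │ │     │   │   │
│ │ │ ┌───┘ └───┐ │ ╷ └─╴ │
│ │↓│ │         │ │ │     │
├─┘ │ │ ╷ ┌───╴ │ │ └───┐ │
│↓ ↲│ │ │ │     │ │     │ │
│ ╷ └─┤ │ ├─────┤ │ ╶─┐ │ │
│↓│   │ │ │     │ │   │ │ │
│ │ ┌─┘ │ ╵ ┌─╴ │ └───┤ │ │
│↓│ │   │   │   │     │ │ │
│ └─┘ ╶─┴───┤ ╷ └─┬─┐ │ └─┤
│↳ → B      │ │   │ │ │   │
│ ┌─────────┘ ├─╴ ╵ │ └─╴ │
│ │           │     │     │
│ │ ╷ ┌───────┴─────┴───┐ │
│ │ │ │                 │ │
├─┘ ├─┘ ┌───────┬───╴ ╷ │ │
│   │   │       │     │ │ │
│ ╶─┘ ╶─┴───╴ ╷ │ ╶───┴─┘ │
│             │ │         │
└─────────────┴─┴─────────┘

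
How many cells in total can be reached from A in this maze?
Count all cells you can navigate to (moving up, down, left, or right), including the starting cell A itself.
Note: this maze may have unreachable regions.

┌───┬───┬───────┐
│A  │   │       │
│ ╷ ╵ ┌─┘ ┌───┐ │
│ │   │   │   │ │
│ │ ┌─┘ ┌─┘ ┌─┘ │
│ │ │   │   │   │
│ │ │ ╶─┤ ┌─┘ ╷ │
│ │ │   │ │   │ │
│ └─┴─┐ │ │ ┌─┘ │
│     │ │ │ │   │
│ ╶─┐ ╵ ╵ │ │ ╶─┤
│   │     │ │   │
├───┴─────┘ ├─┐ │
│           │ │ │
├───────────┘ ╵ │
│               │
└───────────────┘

Using BFS/flood-fill to find all reachable cells from A:
Maze size: 8 × 8 = 64 total cells
All cells are reachable — the maze is fully connected.
Reachable cells: 64

Reachable region (· marks reachable cells):

┌───┬───┬───────┐
│A ·│· ·│· · · ·│
│ ╷ ╵ ┌─┘ ┌───┐ │
│·│· ·│· ·│· ·│·│
│ │ ┌─┘ ┌─┘ ┌─┘ │
│·│·│· ·│· ·│· ·│
│ │ │ ╶─┤ ┌─┘ ╷ │
│·│·│· ·│·│· ·│·│
│ └─┴─┐ │ │ ┌─┘ │
│· · ·│·│·│·│· ·│
│ ╶─┐ ╵ ╵ │ │ ╶─┤
│· ·│· · ·│·│· ·│
├───┴─────┘ ├─┐ │
│· · · · · ·│·│·│
├───────────┘ ╵ │
│· · · · · · · ·│
└───────────────┘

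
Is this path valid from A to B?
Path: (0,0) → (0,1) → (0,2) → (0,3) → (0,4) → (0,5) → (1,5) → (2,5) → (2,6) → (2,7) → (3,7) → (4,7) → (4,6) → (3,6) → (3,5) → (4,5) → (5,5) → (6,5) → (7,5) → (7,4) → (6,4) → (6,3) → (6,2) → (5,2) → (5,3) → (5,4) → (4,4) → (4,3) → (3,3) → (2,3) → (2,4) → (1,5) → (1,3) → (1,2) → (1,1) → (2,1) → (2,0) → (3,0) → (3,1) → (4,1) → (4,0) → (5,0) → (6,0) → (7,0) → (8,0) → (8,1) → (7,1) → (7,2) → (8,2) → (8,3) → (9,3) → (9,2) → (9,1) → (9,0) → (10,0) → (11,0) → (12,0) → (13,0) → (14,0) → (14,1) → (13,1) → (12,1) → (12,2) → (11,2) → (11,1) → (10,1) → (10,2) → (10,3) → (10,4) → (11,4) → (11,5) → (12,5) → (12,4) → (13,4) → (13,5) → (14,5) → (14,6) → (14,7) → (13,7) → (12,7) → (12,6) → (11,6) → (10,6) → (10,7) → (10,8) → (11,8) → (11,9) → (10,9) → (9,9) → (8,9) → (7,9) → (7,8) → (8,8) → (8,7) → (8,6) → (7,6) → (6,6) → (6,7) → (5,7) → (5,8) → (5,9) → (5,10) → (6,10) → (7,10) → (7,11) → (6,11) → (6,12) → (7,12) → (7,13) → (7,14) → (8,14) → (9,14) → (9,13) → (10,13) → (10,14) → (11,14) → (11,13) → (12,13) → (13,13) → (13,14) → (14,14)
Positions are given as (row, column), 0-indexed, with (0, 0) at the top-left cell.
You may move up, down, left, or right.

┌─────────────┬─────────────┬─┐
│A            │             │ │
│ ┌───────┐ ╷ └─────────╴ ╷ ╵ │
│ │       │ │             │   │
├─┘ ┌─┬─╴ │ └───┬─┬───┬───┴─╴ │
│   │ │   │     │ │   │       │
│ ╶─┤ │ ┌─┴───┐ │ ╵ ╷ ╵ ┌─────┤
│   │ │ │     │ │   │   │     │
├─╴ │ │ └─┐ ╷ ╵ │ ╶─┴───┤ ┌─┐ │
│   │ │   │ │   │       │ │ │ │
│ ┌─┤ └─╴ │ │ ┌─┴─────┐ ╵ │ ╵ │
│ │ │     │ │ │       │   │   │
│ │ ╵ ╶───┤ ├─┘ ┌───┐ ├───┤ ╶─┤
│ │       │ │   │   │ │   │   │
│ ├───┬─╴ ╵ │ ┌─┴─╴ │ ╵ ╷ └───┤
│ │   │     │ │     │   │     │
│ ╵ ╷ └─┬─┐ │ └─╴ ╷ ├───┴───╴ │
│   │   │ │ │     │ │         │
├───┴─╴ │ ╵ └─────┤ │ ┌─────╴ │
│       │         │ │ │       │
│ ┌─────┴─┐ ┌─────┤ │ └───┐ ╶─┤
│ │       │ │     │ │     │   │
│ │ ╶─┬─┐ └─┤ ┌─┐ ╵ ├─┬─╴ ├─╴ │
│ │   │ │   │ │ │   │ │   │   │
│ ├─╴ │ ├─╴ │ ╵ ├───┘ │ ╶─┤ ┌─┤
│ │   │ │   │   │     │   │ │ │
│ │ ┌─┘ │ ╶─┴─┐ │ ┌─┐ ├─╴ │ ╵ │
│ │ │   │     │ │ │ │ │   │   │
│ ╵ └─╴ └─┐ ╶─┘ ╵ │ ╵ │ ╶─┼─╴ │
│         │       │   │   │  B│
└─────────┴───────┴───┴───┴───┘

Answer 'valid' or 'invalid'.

Checking path validity:
Result: Invalid move at step 31: cannot move from (2, 4) to (1, 5).

invalid

Correct solution:

┌─────────────┬─────────────┬─┐
│A → → → → ↓  │             │ │
│ ┌───────┐ ╷ └─────────╴ ╷ ╵ │
│ │↓ ← ← ↰│↓│             │   │
├─┘ ┌─┬─╴ │ └───┬─┬───┬───┴─╴ │
│↓ ↲│ │↱ ↑│↳ → ↓│ │   │       │
│ ╶─┤ │ ┌─┴───┐ │ ╵ ╷ ╵ ┌─────┤
│↳ ↓│ │↑│  ↓ ↰│↓│   │   │     │
├─╴ │ │ └─┐ ╷ ╵ │ ╶─┴───┤ ┌─┐ │
│↓ ↲│ │↑ ↰│↓│↑ ↲│       │ │ │ │
│ ┌─┤ └─╴ │ │ ┌─┴─────┐ ╵ │ ╵ │
│↓│ │↱ → ↑│↓│ │↱ → → ↓│   │   │
│ │ ╵ ╶───┤ ├─┘ ┌───┐ ├───┤ ╶─┤
│↓│  ↑ ← ↰│↓│↱ ↑│   │↓│↱ ↓│   │
│ ├───┬─╴ ╵ │ ┌─┴─╴ │ ╵ ╷ └───┤
│↓│↱ ↓│  ↑ ↲│↑│  ↓ ↰│↳ ↑│↳ → ↓│
│ ╵ ╷ └─┬─┐ │ └─╴ ╷ ├───┴───╴ │
│↳ ↑│↳ ↓│ │ │↑ ← ↲│↑│        ↓│
├───┴─╴ │ ╵ └─────┤ │ ┌─────╴ │
│↓ ← ← ↲│         │↑│ │    ↓ ↲│
│ ┌─────┴─┐ ┌─────┤ │ └───┐ ╶─┤
│↓│↱ → → ↓│ │↱ → ↓│↑│     │↳ ↓│
│ │ ╶─┬─┐ └─┤ ┌─┐ ╵ ├─┬─╴ ├─╴ │
│↓│↑ ↰│ │↳ ↓│↑│ │↳ ↑│ │   │↓ ↲│
│ ├─╴ │ ├─╴ │ ╵ ├───┘ │ ╶─┤ ┌─┤
│↓│↱ ↑│ │↓ ↲│↑ ↰│     │   │↓│ │
│ │ ┌─┘ │ ╶─┴─┐ │ ┌─┐ ├─╴ │ ╵ │
│↓│↑│   │↳ ↓  │↑│ │ │ │   │↳ ↓│
│ ╵ └─╴ └─┐ ╶─┘ ╵ │ ╵ │ ╶─┼─╴ │
│↳ ↑      │↳ → ↑  │   │   │  B│
└─────────┴───────┴───┴───┴───┘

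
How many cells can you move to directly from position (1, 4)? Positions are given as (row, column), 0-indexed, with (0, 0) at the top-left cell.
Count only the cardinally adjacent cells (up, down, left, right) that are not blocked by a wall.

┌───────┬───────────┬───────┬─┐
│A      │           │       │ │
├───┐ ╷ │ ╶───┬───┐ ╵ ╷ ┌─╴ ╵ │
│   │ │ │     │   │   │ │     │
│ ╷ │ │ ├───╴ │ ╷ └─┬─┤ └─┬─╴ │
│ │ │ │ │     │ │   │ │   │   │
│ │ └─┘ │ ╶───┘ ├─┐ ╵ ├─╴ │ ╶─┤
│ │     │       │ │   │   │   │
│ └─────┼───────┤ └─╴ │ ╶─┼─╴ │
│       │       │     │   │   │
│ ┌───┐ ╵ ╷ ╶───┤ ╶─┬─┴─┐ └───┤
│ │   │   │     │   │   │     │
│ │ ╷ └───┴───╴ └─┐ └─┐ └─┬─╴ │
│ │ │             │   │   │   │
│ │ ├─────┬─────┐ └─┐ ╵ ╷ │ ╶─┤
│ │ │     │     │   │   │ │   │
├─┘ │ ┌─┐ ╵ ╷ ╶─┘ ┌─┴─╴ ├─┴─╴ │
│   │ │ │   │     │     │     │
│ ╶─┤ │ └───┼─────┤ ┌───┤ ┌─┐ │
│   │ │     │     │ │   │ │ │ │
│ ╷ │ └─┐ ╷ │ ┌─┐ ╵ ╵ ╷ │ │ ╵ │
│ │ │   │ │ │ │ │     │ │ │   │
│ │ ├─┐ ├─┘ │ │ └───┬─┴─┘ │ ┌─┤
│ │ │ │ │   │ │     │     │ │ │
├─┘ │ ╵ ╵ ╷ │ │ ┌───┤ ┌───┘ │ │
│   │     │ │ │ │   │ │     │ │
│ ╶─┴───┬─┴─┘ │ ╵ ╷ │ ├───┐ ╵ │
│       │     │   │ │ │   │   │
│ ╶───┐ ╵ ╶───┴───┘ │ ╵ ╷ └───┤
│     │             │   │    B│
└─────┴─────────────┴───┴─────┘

Checking passable neighbors of (1, 4):
Neighbors: (0, 4), (1, 5)
Count: 2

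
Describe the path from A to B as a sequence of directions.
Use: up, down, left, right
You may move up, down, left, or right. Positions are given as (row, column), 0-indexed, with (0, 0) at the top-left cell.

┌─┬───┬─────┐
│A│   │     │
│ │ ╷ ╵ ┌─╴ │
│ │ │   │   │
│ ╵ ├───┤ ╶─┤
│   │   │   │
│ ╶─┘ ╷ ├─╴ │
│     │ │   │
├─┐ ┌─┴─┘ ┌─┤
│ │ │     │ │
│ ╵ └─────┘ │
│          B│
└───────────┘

Finding the path and converting it to directions:
Path through cells: (0,0) → (1,0) → (2,0) → (3,0) → (3,1) → (4,1) → (5,1) → (5,2) → (5,3) → (5,4) → (5,5)
Directions: down, down, down, right, down, down, right, right, right, right

Solution:

┌─┬───┬─────┐
│A│   │     │
│ │ ╷ ╵ ┌─╴ │
│↓│ │   │   │
│ ╵ ├───┤ ╶─┤
│↓  │   │   │
│ ╶─┘ ╷ ├─╴ │
│↳ ↓  │ │   │
├─┐ ┌─┴─┘ ┌─┤
│ │↓│     │ │
│ ╵ └─────┘ │
│  ↳ → → → B│
└───────────┘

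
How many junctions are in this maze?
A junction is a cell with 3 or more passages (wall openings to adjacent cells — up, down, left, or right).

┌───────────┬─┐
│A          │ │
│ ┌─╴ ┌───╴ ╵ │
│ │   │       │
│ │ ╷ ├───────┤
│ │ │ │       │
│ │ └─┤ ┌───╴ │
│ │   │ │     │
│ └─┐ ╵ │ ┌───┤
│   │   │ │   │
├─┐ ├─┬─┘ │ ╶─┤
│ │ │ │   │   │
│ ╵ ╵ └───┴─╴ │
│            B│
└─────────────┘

Checking each cell for number of passages:

Junctions found (3+ passages):
  (0, 2): 3 passages
  (1, 2): 3 passages
  (1, 5): 3 passages
  (6, 1): 3 passages
  (6, 2): 3 passages
Total junctions: 5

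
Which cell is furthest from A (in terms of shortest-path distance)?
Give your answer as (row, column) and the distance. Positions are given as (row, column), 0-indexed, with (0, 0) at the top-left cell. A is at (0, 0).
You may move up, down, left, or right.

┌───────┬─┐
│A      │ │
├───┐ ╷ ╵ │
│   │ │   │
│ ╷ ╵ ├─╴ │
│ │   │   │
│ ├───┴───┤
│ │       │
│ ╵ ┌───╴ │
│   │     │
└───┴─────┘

Computing BFS distances from A to all cells:
Furthest cell: (4, 2)
Distance: 18 steps

Path from A to the furthest cell:

┌───────┬─┐
│A → ↓  │ │
├───┐ ╷ ╵ │
│↓ ↰│↓│   │
│ ╷ ╵ ├─╴ │
│↓│↑ ↲│   │
│ ├───┴───┤
│↓│↱ → → ↓│
│ ╵ ┌───╴ │
│↳ ↑│B ← ↲│
└───┴─────┘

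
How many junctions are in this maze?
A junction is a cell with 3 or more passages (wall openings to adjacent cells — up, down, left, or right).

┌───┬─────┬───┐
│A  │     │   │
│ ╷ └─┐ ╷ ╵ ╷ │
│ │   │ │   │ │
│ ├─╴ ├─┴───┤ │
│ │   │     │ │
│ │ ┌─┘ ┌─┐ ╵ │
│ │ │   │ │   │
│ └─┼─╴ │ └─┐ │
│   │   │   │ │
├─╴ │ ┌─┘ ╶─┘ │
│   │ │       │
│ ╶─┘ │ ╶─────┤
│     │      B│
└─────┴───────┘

Checking each cell for number of passages:

Junctions found (3+ passages):
  (0, 3): 3 passages
  (3, 3): 3 passages
  (3, 6): 3 passages
  (4, 4): 3 passages
  (5, 4): 3 passages
Total junctions: 5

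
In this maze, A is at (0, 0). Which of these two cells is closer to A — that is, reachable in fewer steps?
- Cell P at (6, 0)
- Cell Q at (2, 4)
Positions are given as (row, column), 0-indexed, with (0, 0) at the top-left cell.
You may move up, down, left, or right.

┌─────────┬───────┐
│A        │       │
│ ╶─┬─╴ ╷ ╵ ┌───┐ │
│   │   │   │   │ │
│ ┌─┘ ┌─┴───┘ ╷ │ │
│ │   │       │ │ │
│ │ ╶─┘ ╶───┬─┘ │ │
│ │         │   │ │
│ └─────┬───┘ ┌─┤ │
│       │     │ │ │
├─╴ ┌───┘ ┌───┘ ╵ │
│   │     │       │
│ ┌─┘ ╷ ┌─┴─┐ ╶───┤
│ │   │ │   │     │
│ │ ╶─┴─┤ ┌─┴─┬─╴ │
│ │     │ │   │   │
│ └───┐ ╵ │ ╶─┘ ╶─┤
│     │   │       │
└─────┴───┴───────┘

Shortest path A → P at (6, 0): 8 steps
Shortest path A → Q at (2, 4): 12 steps

P is closer (8 steps vs 12 steps).

Path to P:

┌─────────┬───────┐
│A        │       │
│ ╶─┬─╴ ╷ ╵ ┌───┐ │
│↓  │   │   │   │ │
│ ┌─┘ ┌─┴───┘ ╷ │ │
│↓│   │       │ │ │
│ │ ╶─┘ ╶───┬─┘ │ │
│↓│         │   │ │
│ └─────┬───┘ ┌─┤ │
│↳ ↓    │     │ │ │
├─╴ ┌───┘ ┌───┘ ╵ │
│↓ ↲│     │       │
│ ┌─┘ ╷ ┌─┴─┐ ╶───┤
│P│   │ │   │     │
│ │ ╶─┴─┤ ┌─┴─┬─╴ │
│ │     │ │   │   │
│ └───┐ ╵ │ ╶─┘ ╶─┤
│     │   │       │
└─────┴───┴───────┘

Path to Q:

┌─────────┬───────┐
│A → → ↓  │       │
│ ╶─┬─╴ ╷ ╵ ┌───┐ │
│   │↓ ↲│   │   │ │
│ ┌─┘ ┌─┴───┘ ╷ │ │
│ │↓ ↲│↱ Q    │ │ │
│ │ ╶─┘ ╶───┬─┘ │ │
│ │↳ → ↑    │   │ │
│ └─────┬───┘ ┌─┤ │
│       │     │ │ │
├─╴ ┌───┘ ┌───┘ ╵ │
│   │     │       │
│ ┌─┘ ╷ ┌─┴─┐ ╶───┤
│ │   │ │   │     │
│ │ ╶─┴─┤ ┌─┴─┬─╴ │
│ │     │ │   │   │
│ └───┐ ╵ │ ╶─┘ ╶─┤
│     │   │       │
└─────┴───┴───────┘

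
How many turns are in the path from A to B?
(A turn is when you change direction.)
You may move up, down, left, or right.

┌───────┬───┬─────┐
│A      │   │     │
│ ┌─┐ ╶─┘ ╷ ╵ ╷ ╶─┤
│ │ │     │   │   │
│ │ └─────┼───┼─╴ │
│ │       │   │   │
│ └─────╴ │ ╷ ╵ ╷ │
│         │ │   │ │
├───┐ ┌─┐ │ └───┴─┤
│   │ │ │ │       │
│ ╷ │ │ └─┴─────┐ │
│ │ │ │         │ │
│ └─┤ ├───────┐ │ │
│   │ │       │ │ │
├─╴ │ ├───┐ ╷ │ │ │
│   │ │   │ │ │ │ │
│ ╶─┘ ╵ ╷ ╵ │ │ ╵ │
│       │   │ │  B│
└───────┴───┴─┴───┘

Directions: right, right, down, right, right, up, right, down, right, up, right, down, right, down, left, down, left, up, left, down, down, right, right, right, down, down, down, down
Number of turns: 19

Solution:

┌───────┬───┬─────┐
│A → ↓  │↱ ↓│↱ ↓  │
│ ┌─┐ ╶─┘ ╷ ╵ ╷ ╶─┤
│ │ │↳ → ↑│↳ ↑│↳ ↓│
│ │ └─────┼───┼─╴ │
│ │       │↓ ↰│↓ ↲│
│ └─────╴ │ ╷ ╵ ╷ │
│         │↓│↑ ↲│ │
├───┐ ┌─┐ │ └───┴─┤
│   │ │ │ │↳ → → ↓│
│ ╷ │ │ └─┴─────┐ │
│ │ │ │         │↓│
│ └─┤ ├───────┐ │ │
│   │ │       │ │↓│
├─╴ │ ├───┐ ╷ │ │ │
│   │ │   │ │ │ │↓│
│ ╶─┘ ╵ ╷ ╵ │ │ ╵ │
│       │   │ │  B│
└───────┴───┴─┴───┘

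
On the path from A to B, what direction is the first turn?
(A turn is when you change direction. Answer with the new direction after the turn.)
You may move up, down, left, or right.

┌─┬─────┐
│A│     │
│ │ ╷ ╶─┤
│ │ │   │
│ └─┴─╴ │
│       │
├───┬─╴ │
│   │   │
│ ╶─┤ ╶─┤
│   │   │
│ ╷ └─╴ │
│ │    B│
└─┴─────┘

Directions: down, down, right, right, right, down, left, down, right, down
First turn direction: right

Solution:

┌─┬─────┐
│A│     │
│ │ ╷ ╶─┤
│↓│ │   │
│ └─┴─╴ │
│↳ → → ↓│
├───┬─╴ │
│   │↓ ↲│
│ ╶─┤ ╶─┤
│   │↳ ↓│
│ ╷ └─╴ │
│ │    B│
└─┴─────┘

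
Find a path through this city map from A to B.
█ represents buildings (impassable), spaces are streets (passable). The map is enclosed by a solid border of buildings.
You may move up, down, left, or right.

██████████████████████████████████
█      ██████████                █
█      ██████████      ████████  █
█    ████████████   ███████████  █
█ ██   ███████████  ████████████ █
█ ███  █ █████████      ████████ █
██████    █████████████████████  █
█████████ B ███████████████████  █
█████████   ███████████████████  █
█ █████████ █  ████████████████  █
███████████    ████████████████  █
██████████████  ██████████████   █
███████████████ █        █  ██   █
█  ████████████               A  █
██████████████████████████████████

Finding the shortest path from A to B:
Movement: cardinal only
Path length: 26 steps
Directions: left → left → left → left → left → left → left → left → left → left → left → left → left → left → left → up → up → left → up → left → left → left → up → up → up → left

Solution:

██████████████████████████████████
█      ██████████                █
█      ██████████      ████████  █
█    ████████████   ███████████  █
█ ██   ███████████  ████████████ █
█ ███  █ █████████      ████████ █
██████    █████████████████████  █
█████████ B↰███████████████████  █
█████████  ↑███████████████████  █
█ █████████↑█  ████████████████  █
███████████↑←←↰████████████████  █
██████████████↑↰██████████████   █
███████████████↑█        █  ██   █
█  ████████████↑←←←←←←←←←←←←←←A  █
██████████████████████████████████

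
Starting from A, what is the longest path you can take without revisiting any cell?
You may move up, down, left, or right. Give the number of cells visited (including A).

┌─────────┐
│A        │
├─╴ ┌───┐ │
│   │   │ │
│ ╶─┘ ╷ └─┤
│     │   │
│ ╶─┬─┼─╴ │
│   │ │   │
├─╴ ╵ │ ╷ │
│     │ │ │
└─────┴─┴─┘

Finding longest simple path using DFS:
Start: (0, 0)
Longest path visits 14 cells
Path: A → right → down → left → down → right → right → up → right → down → right → down → left → down

Solution:

┌─────────┐
│A ↓      │
├─╴ ┌───┐ │
│↓ ↲│↱ ↓│ │
│ ╶─┘ ╷ └─┤
│↳ → ↑│↳ ↓│
│ ╶─┬─┼─╴ │
│   │ │↓ ↲│
├─╴ ╵ │ ╷ │
│     │B│ │
└─────┴─┴─┘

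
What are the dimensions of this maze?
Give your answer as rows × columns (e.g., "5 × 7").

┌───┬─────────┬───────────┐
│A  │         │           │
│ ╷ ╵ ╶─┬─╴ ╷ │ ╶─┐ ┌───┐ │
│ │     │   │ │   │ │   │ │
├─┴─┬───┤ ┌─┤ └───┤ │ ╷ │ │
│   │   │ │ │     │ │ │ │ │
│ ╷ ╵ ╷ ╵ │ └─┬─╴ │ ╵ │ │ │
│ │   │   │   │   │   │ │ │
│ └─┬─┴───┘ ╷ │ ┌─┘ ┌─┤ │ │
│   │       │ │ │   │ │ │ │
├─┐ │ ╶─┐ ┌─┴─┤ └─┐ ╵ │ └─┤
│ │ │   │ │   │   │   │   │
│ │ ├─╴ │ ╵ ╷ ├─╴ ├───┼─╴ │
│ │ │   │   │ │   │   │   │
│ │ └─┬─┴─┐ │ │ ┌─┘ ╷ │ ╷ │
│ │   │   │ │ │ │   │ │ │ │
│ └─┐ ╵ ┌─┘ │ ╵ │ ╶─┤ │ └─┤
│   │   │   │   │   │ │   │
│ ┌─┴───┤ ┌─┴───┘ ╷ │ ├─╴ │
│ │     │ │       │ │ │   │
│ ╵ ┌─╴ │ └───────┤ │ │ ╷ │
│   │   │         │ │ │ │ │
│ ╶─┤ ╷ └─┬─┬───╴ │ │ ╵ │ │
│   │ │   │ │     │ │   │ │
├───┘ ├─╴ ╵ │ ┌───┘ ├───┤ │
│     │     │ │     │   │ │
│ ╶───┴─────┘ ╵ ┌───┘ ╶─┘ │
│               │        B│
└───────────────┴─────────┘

Counting the maze dimensions:
Rows (vertical): 14
Columns (horizontal): 13
Dimensions: 14 × 13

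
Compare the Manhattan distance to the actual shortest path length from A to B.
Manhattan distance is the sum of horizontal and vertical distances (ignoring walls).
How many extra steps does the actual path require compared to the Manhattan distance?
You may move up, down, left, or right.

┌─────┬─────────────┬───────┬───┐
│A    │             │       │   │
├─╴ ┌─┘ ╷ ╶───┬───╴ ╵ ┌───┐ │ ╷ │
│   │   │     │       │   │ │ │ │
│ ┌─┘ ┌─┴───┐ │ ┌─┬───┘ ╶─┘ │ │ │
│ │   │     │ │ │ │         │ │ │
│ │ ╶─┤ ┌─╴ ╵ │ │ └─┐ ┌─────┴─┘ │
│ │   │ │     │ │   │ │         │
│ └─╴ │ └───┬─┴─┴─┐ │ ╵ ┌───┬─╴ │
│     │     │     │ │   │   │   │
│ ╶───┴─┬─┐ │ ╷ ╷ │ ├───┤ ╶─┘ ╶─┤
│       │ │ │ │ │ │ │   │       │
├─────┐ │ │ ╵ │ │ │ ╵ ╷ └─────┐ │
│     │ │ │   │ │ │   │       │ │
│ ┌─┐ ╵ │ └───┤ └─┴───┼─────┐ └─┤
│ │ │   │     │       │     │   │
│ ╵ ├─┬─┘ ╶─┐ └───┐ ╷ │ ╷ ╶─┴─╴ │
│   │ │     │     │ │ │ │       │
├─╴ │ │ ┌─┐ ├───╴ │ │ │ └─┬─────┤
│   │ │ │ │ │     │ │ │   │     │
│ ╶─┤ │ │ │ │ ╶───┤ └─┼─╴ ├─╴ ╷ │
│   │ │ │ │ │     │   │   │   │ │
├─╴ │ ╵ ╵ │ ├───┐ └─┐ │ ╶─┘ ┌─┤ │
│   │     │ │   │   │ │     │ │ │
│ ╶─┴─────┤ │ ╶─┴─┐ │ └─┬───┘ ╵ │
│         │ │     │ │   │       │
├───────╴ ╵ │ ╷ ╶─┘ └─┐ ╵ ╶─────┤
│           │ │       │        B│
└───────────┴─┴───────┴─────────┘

Manhattan distance: |13 - 0| + |15 - 0| = 28
Actual path length: 52
Extra steps: 52 - 28 = 24

Solution:

┌─────┬─────────────┬───────┬───┐
│A ↓  │↱ ↓          │       │   │
├─╴ ┌─┘ ╷ ╶───┬───╴ ╵ ┌───┐ │ ╷ │
│↓ ↲│↱ ↑│↳ → ↓│       │   │ │ │ │
│ ┌─┘ ┌─┴───┐ │ ┌─┬───┘ ╶─┘ │ │ │
│↓│↱ ↑│↓ ← ↰│↓│ │ │         │ │ │
│ │ ╶─┤ ┌─╴ ╵ │ │ └─┐ ┌─────┴─┘ │
│↓│↑ ↰│↓│  ↑ ↲│ │   │ │         │
│ └─╴ │ └───┬─┴─┴─┐ │ ╵ ┌───┬─╴ │
│↳ → ↑│↳ → ↓│↱ ↓  │ │   │   │   │
│ ╶───┴─┬─┐ │ ╷ ╷ │ ├───┤ ╶─┘ ╶─┤
│       │ │↓│↑│↓│ │ │   │       │
├─────┐ │ │ ╵ │ │ │ ╵ ╷ └─────┐ │
│     │ │ │↳ ↑│↓│ │   │       │ │
│ ┌─┐ ╵ │ └───┤ └─┴───┼─────┐ └─┤
│ │ │   │     │↳ → ↓  │     │   │
│ ╵ ├─┬─┘ ╶─┐ └───┐ ╷ │ ╷ ╶─┴─╴ │
│   │ │     │     │↓│ │ │       │
├─╴ │ │ ┌─┐ ├───╴ │ │ │ └─┬─────┤
│   │ │ │ │ │     │↓│ │   │     │
│ ╶─┤ │ │ │ │ ╶───┤ └─┼─╴ ├─╴ ╷ │
│   │ │ │ │ │     │↳ ↓│   │   │ │
├─╴ │ ╵ ╵ │ ├───┐ └─┐ │ ╶─┘ ┌─┤ │
│   │     │ │   │   │↓│     │ │ │
│ ╶─┴─────┤ │ ╶─┴─┐ │ └─┬───┘ ╵ │
│         │ │     │ │↳ ↓│       │
├───────╴ ╵ │ ╷ ╶─┘ └─┐ ╵ ╶─────┤
│           │ │       │↳ → → → B│
└───────────┴─┴───────┴─────────┘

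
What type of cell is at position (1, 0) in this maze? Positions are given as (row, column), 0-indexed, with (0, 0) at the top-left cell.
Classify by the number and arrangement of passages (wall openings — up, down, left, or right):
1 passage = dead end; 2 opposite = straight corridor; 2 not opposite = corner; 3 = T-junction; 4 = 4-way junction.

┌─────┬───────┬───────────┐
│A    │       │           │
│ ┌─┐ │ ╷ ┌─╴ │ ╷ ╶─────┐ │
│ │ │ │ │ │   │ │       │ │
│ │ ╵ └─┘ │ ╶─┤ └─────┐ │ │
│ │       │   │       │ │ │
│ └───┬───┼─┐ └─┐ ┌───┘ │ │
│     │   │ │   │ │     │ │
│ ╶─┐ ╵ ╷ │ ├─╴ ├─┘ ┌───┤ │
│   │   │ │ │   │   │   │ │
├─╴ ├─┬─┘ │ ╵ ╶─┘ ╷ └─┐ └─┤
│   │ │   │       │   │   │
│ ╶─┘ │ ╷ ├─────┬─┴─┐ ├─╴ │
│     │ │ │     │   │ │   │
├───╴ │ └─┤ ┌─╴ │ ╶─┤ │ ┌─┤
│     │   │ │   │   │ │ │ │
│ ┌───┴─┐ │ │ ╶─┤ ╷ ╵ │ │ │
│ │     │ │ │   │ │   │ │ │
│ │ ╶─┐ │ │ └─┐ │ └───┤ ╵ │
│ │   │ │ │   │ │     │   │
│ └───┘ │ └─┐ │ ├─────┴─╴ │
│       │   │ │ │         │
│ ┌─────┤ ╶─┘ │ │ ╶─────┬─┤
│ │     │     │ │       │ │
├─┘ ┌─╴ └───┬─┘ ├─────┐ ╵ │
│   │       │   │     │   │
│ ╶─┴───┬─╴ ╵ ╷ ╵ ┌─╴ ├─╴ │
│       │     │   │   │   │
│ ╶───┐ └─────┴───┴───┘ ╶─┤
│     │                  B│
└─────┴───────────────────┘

Checking cell at (1, 0):
Number of passages: 2
Cell type: straight corridor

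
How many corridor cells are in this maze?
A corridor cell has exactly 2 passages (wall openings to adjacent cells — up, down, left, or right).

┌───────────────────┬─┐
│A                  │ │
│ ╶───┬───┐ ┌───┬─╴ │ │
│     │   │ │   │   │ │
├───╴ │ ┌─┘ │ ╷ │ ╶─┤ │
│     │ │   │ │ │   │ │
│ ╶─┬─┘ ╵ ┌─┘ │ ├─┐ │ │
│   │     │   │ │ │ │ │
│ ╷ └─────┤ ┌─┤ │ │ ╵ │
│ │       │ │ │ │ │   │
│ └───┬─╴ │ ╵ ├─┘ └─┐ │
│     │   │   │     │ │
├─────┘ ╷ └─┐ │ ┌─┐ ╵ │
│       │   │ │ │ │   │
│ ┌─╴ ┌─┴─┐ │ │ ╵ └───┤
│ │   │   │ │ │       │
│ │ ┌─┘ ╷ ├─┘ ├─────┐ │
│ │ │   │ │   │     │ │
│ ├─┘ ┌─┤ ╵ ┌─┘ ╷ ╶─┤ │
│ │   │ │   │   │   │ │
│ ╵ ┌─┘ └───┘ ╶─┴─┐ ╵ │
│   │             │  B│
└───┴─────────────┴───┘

Counting cells with exactly 2 passages:
Total corridor cells: 95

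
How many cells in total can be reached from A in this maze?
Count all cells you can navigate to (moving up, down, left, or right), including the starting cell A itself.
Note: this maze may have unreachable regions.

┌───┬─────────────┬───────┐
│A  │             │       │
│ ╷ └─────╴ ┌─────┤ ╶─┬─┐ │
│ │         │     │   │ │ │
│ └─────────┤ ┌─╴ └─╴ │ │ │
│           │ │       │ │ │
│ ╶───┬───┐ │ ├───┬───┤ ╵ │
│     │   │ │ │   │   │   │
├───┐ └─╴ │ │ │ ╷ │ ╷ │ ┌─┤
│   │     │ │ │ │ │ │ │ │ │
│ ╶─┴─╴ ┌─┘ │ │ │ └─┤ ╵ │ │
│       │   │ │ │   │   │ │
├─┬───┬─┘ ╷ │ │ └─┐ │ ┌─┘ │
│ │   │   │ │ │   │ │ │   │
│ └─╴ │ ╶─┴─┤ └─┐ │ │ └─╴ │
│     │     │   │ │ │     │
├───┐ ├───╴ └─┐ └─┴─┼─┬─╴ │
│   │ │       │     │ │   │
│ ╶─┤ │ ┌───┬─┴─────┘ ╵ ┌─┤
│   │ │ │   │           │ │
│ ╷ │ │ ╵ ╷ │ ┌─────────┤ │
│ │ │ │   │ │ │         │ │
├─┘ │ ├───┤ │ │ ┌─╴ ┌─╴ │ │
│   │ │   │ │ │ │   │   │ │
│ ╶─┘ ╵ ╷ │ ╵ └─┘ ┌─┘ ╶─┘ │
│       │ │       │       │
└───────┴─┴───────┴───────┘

Using BFS/flood-fill to find all reachable cells from A:
Maze size: 13 × 13 = 169 total cells
37 cell(s) are walled off and cannot be reached from A.
Reachable cells: 132

Reachable region (· marks reachable cells):

┌───┬─────────────┬───────┐
│A ·│· · · · · · ·│· · · ·│
│ ╷ └─────╴ ┌─────┤ ╶─┬─┐ │
│·│· · · · ·│· · ·│· ·│·│·│
│ └─────────┤ ┌─╴ └─╴ │ │ │
│· · · · · ·│·│· · · ·│·│·│
│ ╶───┬───┐ │ ├───┬───┤ ╵ │
│· · ·│· ·│·│·│   │· ·│· ·│
├───┐ └─╴ │ │ │ ╷ │ ╷ │ ┌─┤
│· ·│· · ·│·│·│ │ │·│·│·│·│
│ ╶─┴─╴ ┌─┘ │ │ │ └─┤ ╵ │ │
│· · · ·│· ·│·│ │   │· ·│·│
├─┬───┬─┘ ╷ │ │ └─┐ │ ┌─┘ │
│ │   │· ·│·│·│   │ │·│· ·│
│ └─╴ │ ╶─┴─┤ └─┐ │ │ └─╴ │
│     │· · ·│· ·│ │ │· · ·│
├───┐ ├───╴ └─┐ └─┴─┼─┬─╴ │
│   │ │· · · ·│· · ·│·│· ·│
│ ╶─┤ │ ┌───┬─┴─────┘ ╵ ┌─┤
│   │ │·│· ·│· · · · · ·│·│
│ ╷ │ │ ╵ ╷ │ ┌─────────┤ │
│ │ │ │· ·│·│·│· · · · ·│·│
├─┘ │ ├───┤ │ │ ┌─╴ ┌─╴ │ │
│   │ │   │·│·│·│· ·│· ·│·│
│ ╶─┘ ╵ ╷ │ ╵ └─┘ ┌─┘ ╶─┘ │
│       │ │· · · ·│· · · ·│
└───────┴─┴───────┴───────┘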